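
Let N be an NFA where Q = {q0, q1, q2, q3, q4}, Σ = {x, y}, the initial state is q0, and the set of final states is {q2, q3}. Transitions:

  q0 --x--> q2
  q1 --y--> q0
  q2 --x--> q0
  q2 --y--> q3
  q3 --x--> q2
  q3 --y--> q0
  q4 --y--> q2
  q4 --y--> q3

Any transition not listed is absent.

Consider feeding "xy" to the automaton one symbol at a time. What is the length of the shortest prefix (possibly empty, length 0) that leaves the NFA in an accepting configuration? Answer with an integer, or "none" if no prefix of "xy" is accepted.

Start in {q0}.
Read 'x': {q0} → {q2}.
None of the earlier sets intersect F, but {q2} does.

1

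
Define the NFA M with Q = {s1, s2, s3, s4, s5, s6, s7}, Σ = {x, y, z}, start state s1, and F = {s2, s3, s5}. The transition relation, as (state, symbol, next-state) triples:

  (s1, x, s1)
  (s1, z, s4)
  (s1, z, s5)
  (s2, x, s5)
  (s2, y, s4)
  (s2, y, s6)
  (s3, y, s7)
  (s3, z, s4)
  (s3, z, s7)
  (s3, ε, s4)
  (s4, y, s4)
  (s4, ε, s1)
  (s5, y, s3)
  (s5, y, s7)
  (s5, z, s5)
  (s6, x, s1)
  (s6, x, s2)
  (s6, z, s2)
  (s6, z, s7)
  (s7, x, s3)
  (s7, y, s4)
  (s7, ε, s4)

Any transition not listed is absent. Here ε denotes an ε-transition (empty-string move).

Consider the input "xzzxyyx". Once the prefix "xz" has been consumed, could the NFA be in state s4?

Yes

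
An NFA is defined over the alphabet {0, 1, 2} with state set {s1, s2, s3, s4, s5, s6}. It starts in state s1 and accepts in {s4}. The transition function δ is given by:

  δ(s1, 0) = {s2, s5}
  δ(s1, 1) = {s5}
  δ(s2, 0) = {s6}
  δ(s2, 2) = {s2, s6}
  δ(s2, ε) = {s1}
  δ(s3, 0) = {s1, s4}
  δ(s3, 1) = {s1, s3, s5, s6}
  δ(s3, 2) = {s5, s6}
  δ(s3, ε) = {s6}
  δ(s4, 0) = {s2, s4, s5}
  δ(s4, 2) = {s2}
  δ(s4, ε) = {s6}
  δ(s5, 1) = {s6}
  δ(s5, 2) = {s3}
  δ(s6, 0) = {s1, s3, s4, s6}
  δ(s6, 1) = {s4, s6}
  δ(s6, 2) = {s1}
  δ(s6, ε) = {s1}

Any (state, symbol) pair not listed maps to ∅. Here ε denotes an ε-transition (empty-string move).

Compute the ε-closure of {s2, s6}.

Begin with {s2, s6}.
ε-move s6 → s1; add s1.

{s1, s2, s6}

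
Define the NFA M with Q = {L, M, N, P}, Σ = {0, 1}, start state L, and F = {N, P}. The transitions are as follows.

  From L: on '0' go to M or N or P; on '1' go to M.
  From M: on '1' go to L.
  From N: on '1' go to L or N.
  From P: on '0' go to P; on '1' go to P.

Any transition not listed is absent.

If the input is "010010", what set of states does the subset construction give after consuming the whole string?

{P}

Start in {L}.
Read '0': L→{M, N, P}; now {M, N, P}.
Read '1': M→{L}, N→{L, N}, P→{P}; now {L, N, P}.
Read '0': L→{M, N, P}, N→∅, P→{P}; now {M, N, P}.
Read '0': M→∅, N→∅, P→{P}; now {P}.
Read '1': P→{P}; now {P}.
Read '0': P→{P}; now {P}.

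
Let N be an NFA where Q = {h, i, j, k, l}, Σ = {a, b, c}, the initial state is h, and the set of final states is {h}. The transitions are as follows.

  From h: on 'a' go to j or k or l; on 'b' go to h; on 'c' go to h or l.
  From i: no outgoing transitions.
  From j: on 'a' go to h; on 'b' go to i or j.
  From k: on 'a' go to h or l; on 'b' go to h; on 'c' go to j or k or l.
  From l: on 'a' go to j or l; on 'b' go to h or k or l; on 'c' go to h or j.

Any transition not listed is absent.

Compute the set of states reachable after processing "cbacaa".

{h, j, k, l}

Start in {h}.
Read 'c': h→{h, l}; now {h, l}.
Read 'b': h→{h}, l→{h, k, l}; now {h, k, l}.
Read 'a': h→{j, k, l}, k→{h, l}, l→{j, l}; now {h, j, k, l}.
Read 'c': h→{h, l}, j→∅, k→{j, k, l}, l→{h, j}; now {h, j, k, l}.
Read 'a': h→{j, k, l}, j→{h}, k→{h, l}, l→{j, l}; now {h, j, k, l}.
Read 'a': h→{j, k, l}, j→{h}, k→{h, l}, l→{j, l}; now {h, j, k, l}.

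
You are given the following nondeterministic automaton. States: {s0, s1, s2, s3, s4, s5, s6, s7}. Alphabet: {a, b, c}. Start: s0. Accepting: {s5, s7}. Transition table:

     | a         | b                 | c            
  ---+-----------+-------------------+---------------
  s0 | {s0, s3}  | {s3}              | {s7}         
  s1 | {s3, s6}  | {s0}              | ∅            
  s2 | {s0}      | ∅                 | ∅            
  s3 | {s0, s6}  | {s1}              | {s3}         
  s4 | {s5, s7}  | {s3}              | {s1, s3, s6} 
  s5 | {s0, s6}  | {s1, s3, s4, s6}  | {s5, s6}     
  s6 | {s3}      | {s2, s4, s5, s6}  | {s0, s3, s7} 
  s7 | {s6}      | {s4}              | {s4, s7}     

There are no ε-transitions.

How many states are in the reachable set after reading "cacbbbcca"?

4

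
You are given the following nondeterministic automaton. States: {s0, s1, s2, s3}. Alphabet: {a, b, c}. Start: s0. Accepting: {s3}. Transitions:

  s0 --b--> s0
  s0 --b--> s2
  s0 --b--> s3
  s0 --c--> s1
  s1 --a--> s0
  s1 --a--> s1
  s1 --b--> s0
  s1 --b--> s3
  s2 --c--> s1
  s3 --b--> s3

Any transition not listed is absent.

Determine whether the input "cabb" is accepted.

Start in {s0}.
Read 'c': {s0} → {s1}.
Read 'a': {s1} → {s0, s1}.
Read 'b': {s0, s1} → {s0, s2, s3}.
Read 'b': {s0, s2, s3} → {s0, s2, s3}.
The final set {s0, s2, s3} contains the accepting state s3.

Yes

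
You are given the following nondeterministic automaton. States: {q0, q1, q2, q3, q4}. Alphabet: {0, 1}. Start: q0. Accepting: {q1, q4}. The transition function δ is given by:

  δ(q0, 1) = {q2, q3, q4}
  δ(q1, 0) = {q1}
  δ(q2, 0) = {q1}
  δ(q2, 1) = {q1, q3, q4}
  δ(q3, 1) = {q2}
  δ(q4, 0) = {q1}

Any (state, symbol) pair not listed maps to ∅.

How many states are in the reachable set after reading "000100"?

Start in {q0}.
Read '0': {q0} → ∅.
The set is empty and remains empty for the remaining 5 symbols.
That set has 0 states.

0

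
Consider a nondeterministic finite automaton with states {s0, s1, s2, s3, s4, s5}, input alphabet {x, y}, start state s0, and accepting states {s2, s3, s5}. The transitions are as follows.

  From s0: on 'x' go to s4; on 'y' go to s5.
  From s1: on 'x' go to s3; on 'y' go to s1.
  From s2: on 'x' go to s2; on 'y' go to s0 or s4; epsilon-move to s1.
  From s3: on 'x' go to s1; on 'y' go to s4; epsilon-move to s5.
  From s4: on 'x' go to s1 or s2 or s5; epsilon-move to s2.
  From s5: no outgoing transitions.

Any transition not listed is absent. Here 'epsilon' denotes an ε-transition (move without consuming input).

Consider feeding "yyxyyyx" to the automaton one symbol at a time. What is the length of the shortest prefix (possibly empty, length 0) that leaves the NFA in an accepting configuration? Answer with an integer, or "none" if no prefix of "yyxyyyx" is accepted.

Start in {s0}.
Read 'y': s0→{s5}; now {s5}.
None of the earlier sets intersect F, but {s5} does.

1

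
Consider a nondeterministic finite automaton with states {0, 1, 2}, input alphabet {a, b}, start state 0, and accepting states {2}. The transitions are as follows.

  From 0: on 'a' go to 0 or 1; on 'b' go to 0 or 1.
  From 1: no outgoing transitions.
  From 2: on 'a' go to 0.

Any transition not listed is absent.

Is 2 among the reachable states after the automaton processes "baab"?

Start in {0}.
Read 'b': 0→{0, 1}; now {0, 1}.
Read 'a': 0→{0, 1}, 1→∅; now {0, 1}.
Read 'a': 0→{0, 1}, 1→∅; now {0, 1}.
Read 'b': 0→{0, 1}, 1→∅; now {0, 1}.
State 2 is not in {0, 1}.

No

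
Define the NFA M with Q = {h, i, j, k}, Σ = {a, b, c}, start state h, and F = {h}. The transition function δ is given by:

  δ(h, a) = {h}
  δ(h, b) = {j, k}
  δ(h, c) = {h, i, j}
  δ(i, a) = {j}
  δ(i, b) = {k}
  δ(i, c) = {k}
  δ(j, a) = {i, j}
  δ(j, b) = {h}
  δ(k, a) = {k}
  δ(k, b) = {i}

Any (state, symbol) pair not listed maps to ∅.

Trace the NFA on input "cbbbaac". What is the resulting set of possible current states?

Start in {h}.
Read 'c': {h} → {h, i, j}.
Read 'b': {h, i, j} → {h, j, k}.
Read 'b': {h, j, k} → {h, i, j, k}.
Read 'b': {h, i, j, k} → {h, i, j, k}.
Read 'a': {h, i, j, k} → {h, i, j, k}.
Read 'a': {h, i, j, k} → {h, i, j, k}.
Read 'c': {h, i, j, k} → {h, i, j, k}.

{h, i, j, k}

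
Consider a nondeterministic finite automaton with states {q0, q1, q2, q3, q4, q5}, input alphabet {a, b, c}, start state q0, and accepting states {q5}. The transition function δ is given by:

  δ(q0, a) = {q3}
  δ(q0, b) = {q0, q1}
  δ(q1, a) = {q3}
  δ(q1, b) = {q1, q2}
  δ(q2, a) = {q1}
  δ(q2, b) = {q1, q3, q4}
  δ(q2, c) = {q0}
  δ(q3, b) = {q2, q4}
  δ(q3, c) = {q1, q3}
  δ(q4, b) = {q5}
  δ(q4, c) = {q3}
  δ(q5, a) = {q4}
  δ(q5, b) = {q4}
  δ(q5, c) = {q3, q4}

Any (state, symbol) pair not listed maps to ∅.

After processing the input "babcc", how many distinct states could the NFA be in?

2

Start in {q0}.
Read 'b': {q0} → {q0, q1}.
Read 'a': {q0, q1} → {q3}.
Read 'b': {q3} → {q2, q4}.
Read 'c': {q2, q4} → {q0, q3}.
Read 'c': {q0, q3} → {q1, q3}.
That set has 2 states.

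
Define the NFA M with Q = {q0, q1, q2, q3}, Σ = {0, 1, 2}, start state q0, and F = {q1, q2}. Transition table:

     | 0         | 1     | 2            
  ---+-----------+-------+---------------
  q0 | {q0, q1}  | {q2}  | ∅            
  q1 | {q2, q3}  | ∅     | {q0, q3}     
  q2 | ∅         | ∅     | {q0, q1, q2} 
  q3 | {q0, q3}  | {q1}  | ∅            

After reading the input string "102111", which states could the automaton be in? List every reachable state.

∅

Start in {q0}.
Read '1': {q0} → {q2}.
Read '0': {q2} → ∅.
The set is empty and remains empty for the remaining 4 symbols.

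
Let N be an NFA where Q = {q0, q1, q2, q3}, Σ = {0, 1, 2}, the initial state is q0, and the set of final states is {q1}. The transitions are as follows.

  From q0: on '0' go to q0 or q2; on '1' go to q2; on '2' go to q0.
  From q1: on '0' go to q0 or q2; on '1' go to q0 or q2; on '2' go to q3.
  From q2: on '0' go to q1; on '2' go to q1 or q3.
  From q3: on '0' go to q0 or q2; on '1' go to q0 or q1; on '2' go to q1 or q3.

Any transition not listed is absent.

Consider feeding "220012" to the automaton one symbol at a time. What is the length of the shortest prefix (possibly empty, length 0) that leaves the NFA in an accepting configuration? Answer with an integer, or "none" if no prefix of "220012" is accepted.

Start in {q0}.
Read '2': q0→{q0}; now {q0}.
Read '2': q0→{q0}; now {q0}.
Read '0': q0→{q0, q2}; now {q0, q2}.
Read '0': q0→{q0, q2}, q2→{q1}; now {q0, q1, q2}.
None of the earlier sets intersect F, but {q0, q1, q2} does.

4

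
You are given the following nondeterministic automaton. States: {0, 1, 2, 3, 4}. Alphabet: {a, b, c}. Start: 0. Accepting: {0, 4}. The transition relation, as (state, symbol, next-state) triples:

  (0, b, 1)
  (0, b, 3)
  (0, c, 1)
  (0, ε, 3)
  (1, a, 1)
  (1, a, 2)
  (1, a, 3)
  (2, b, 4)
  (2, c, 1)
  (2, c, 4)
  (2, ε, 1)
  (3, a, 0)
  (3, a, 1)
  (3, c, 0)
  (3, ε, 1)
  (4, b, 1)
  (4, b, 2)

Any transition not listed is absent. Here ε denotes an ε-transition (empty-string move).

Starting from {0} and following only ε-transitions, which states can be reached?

{0, 1, 3}

Begin with {0}.
ε-move 0 → 3; add 3.
ε-move 3 → 1; add 1.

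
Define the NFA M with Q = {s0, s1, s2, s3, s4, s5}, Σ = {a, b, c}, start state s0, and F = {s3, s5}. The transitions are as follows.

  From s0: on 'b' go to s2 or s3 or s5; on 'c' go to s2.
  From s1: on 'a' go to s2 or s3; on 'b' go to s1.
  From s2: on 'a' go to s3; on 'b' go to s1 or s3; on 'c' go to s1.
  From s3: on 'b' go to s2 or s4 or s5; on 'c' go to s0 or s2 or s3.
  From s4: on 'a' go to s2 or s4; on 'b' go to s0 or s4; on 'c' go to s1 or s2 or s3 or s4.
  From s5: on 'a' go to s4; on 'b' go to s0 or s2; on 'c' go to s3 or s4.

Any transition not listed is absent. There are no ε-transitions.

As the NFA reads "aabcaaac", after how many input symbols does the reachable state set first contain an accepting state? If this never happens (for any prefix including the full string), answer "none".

Start in {s0}.
Read 'a': s0→∅; now ∅.
The set is empty and remains empty for the remaining 7 symbols.
No reachable set along the way intersects F.

none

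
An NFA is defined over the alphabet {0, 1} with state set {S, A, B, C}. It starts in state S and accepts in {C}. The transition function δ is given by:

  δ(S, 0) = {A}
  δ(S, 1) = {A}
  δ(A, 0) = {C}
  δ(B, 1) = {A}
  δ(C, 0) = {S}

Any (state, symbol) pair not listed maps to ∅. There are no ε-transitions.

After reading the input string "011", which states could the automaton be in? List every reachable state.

Start in {S}.
Read '0': {S} → {A}.
Read '1': {A} → ∅.
The set is empty and remains empty for the remaining 1 symbol.

∅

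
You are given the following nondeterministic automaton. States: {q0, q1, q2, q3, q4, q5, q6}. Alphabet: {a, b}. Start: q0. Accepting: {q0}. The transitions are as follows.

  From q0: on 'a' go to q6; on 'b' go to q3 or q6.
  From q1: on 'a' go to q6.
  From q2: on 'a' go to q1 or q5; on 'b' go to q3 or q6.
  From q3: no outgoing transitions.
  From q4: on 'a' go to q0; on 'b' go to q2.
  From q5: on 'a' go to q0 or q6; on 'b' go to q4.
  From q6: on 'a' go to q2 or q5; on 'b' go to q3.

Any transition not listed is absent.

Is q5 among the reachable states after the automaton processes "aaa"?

Yes

Start in {q0}.
Read 'a': {q0} → {q6}.
Read 'a': {q6} → {q2, q5}.
Read 'a': {q2, q5} → {q0, q1, q5, q6}.
State q5 is in {q0, q1, q5, q6}.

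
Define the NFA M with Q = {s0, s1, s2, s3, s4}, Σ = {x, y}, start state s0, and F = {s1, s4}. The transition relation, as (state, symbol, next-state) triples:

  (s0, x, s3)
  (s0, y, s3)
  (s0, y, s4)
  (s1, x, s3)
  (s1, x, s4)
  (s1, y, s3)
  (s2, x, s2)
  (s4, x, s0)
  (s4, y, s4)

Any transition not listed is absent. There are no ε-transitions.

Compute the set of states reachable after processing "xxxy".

Start in {s0}.
Read 'x': {s0} → {s3}.
Read 'x': {s3} → ∅.
The set is empty and remains empty for the remaining 2 symbols.

∅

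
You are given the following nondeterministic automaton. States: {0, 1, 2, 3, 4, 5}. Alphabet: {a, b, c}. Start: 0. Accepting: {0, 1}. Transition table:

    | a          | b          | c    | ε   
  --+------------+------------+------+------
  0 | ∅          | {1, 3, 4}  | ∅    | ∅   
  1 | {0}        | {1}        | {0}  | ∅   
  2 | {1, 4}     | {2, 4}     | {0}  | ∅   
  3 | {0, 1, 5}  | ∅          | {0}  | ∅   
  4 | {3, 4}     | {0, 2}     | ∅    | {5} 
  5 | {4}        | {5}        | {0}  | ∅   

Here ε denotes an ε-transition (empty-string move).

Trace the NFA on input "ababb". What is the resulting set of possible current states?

∅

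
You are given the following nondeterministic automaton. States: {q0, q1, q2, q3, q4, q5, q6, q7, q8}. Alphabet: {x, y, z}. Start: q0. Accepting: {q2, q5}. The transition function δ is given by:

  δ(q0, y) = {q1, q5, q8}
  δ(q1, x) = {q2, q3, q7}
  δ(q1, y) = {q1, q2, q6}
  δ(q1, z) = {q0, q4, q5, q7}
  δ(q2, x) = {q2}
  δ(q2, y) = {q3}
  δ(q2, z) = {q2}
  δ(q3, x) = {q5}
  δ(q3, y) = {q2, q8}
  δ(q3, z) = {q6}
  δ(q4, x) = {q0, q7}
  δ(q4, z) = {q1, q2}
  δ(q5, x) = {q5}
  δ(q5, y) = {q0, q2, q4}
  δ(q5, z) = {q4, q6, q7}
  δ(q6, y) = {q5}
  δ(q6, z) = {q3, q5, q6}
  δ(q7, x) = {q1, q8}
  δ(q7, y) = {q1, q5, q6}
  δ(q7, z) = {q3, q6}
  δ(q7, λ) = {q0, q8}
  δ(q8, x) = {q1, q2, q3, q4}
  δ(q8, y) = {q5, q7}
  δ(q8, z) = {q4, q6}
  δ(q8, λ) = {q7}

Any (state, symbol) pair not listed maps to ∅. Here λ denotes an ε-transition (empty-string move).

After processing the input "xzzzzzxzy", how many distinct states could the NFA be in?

0

Start in {q0}.
Read 'x': {q0} → ∅.
The set is empty and remains empty for the remaining 8 symbols.
That set has 0 states.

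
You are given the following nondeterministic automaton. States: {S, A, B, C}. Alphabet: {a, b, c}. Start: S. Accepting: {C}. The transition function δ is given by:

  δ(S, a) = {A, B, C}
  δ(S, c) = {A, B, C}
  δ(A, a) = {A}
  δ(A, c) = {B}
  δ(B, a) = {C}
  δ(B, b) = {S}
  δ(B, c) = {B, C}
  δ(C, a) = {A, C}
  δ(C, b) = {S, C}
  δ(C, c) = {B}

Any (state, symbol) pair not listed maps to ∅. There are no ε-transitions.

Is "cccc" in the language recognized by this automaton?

Start in {S}.
Read 'c': {S} → {A, B, C}.
Read 'c': {A, B, C} → {B, C}.
Read 'c': {B, C} → {B, C}.
Read 'c': {B, C} → {B, C}.
The final set {B, C} contains the accepting state C.

Yes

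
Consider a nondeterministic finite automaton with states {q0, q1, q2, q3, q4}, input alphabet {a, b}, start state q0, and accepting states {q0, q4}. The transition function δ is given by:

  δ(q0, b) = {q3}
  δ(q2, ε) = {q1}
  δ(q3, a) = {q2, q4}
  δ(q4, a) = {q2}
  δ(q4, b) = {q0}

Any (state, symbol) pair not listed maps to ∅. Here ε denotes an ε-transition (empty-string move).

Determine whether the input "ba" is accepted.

Yes

Start in {q0}.
Read 'b': q0→{q3}; now {q3}.
Read 'a': q3→{q2, q4}; union {q2, q4}; ε-closure = {q1, q2, q4}.
The final set {q1, q2, q4} contains the accepting state q4.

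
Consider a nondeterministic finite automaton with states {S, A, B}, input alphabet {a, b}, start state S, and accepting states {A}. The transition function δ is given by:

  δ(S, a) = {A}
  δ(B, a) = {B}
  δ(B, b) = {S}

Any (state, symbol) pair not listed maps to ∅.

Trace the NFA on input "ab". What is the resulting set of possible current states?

∅

Start in {S}.
Read 'a': S→{A}; now {A}.
Read 'b': A→∅; now ∅.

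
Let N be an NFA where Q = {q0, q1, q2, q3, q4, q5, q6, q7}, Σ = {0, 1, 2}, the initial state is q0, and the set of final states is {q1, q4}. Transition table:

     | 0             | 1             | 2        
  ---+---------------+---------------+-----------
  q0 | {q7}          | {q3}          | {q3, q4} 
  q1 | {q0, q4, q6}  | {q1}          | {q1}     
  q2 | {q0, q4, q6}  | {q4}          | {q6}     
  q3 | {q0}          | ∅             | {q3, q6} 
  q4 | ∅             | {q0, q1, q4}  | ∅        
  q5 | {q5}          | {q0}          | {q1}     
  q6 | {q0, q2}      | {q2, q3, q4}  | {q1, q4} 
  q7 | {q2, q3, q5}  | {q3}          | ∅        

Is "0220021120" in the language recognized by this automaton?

Start in {q0}.
Read '0': q0→{q7}; now {q7}.
Read '2': q7→∅; now ∅.
The set is empty and remains empty for the remaining 8 symbols.
The final set ∅ contains no accepting state.

No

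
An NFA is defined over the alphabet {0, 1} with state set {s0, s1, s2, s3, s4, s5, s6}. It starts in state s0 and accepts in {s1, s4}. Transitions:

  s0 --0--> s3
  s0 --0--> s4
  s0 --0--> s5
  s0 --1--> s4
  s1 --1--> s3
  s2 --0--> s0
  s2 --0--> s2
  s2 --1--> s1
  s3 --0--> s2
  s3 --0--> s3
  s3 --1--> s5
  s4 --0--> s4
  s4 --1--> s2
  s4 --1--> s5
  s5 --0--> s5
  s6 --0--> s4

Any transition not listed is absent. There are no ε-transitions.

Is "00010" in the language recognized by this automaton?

Yes

Start in {s0}.
Read '0': {s0} → {s3, s4, s5}.
Read '0': {s3, s4, s5} → {s2, s3, s4, s5}.
Read '0': {s2, s3, s4, s5} → {s0, s2, s3, s4, s5}.
Read '1': {s0, s2, s3, s4, s5} → {s1, s2, s4, s5}.
Read '0': {s1, s2, s4, s5} → {s0, s2, s4, s5}.
The final set {s0, s2, s4, s5} contains the accepting state s4.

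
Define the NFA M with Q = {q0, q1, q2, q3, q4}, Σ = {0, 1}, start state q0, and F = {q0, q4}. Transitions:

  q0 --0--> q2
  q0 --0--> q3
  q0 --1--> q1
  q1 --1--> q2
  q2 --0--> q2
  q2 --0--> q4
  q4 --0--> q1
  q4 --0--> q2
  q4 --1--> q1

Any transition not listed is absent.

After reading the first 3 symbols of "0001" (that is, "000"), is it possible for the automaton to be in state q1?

Yes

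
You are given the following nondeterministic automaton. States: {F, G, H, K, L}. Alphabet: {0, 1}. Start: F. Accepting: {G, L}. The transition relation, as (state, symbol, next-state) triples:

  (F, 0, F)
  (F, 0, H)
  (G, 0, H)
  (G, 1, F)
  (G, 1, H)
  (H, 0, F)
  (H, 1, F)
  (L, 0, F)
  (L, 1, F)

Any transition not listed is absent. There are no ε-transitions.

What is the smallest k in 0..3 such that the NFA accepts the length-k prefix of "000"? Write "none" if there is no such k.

Start in {F}.
Read '0': F→{F, H}; now {F, H}.
Read '0': F→{F, H}, H→{F}; now {F, H}.
Read '0': F→{F, H}, H→{F}; now {F, H}.
No reachable set along the way intersects F.

none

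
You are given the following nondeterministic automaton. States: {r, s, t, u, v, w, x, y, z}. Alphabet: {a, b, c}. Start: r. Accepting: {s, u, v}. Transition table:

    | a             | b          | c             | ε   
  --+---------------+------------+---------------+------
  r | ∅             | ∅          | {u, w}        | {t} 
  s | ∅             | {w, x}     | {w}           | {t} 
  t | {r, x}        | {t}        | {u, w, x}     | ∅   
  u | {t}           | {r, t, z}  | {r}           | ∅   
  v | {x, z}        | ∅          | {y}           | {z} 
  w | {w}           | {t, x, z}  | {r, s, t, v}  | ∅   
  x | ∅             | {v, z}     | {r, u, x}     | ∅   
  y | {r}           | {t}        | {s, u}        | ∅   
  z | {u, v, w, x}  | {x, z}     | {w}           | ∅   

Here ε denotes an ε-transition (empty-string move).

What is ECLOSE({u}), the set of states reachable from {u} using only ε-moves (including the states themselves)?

{u}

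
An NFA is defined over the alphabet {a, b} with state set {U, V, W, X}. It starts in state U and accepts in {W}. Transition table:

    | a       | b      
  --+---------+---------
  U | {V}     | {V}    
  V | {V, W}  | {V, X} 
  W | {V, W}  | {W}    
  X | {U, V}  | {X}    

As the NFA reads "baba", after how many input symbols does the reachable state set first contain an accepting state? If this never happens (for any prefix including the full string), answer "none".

Start in {U}.
Read 'b': U→{V}; now {V}.
Read 'a': V→{V, W}; now {V, W}.
None of the earlier sets intersect F, but {V, W} does.

2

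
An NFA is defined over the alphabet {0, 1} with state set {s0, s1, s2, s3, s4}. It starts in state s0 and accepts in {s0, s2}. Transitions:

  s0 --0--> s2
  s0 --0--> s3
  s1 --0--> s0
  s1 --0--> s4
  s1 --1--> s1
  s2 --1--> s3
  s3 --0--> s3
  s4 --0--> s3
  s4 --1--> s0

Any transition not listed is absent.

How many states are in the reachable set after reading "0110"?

Start in {s0}.
Read '0': {s0} → {s2, s3}.
Read '1': {s2, s3} → {s3}.
Read '1': {s3} → ∅.
The set is empty and remains empty for the remaining 1 symbol.
That set has 0 states.

0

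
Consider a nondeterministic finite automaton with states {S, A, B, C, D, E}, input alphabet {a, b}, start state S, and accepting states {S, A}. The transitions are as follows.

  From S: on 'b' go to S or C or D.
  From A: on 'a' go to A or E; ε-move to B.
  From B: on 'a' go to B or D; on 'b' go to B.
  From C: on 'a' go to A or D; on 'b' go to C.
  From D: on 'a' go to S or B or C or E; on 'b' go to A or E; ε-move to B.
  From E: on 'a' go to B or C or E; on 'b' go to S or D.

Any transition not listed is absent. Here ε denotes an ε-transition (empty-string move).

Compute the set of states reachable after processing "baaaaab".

{S, A, B, C, D, E}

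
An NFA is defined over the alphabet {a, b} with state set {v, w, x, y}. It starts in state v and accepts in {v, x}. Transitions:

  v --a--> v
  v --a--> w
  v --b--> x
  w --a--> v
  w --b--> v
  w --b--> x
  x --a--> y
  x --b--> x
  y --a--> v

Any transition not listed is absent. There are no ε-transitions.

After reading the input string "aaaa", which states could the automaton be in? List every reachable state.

Start in {v}.
Read 'a': {v} → {v, w}.
Read 'a': {v, w} → {v, w}.
Read 'a': {v, w} → {v, w}.
Read 'a': {v, w} → {v, w}.

{v, w}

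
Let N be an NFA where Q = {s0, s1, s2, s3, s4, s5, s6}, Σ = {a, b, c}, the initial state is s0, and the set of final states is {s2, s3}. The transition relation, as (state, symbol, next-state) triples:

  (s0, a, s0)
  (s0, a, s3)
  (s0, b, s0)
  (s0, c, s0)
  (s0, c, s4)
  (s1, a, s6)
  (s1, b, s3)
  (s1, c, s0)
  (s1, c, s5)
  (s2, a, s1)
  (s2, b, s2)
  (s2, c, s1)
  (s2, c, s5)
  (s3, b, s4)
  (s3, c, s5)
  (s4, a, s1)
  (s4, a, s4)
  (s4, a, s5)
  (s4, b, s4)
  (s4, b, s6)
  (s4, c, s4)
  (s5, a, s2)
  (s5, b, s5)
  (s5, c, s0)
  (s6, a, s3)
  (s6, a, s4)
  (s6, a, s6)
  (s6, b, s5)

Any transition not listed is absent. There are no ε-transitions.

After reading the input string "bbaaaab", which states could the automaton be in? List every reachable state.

{s0, s4}

Start in {s0}.
Read 'b': s0→{s0}; now {s0}.
Read 'b': s0→{s0}; now {s0}.
Read 'a': s0→{s0, s3}; now {s0, s3}.
Read 'a': s0→{s0, s3}, s3→∅; now {s0, s3}.
Read 'a': s0→{s0, s3}, s3→∅; now {s0, s3}.
Read 'a': s0→{s0, s3}, s3→∅; now {s0, s3}.
Read 'b': s0→{s0}, s3→{s4}; now {s0, s4}.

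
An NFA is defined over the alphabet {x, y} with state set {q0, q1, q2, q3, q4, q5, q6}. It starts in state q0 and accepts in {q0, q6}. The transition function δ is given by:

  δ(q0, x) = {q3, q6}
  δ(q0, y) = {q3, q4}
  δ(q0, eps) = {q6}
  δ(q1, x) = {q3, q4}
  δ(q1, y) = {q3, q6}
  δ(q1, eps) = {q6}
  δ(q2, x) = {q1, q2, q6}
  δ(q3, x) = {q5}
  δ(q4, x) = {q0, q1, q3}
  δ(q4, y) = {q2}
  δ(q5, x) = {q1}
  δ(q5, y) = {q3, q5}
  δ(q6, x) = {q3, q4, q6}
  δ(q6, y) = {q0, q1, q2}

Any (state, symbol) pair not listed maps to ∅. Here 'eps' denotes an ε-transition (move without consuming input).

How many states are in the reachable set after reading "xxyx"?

Start: ε-closure({q0}) = {q0, q6}.
Read 'x': q0→{q3, q6}, q6→{q3, q4, q6}; now {q3, q4, q6}.
Read 'x': q3→{q5}, q4→{q0, q1, q3}, q6→{q3, q4, q6}; now {q0, q1, q3, q4, q5, q6}.
Read 'y': q0→{q3, q4}, q1→{q3, q6}, q3→∅, q4→{q2}, q5→{q3, q5}, q6→{q0, q1, q2}; now {q0, q1, q2, q3, q4, q5, q6}.
Read 'x': q0→{q3, q6}, q1→{q3, q4}, q2→{q1, q2, q6}, q3→{q5}, q4→{q0, q1, q3}, q5→{q1}, q6→{q3, q4, q6}; now {q0, q1, q2, q3, q4, q5, q6}.
That set has 7 states.

7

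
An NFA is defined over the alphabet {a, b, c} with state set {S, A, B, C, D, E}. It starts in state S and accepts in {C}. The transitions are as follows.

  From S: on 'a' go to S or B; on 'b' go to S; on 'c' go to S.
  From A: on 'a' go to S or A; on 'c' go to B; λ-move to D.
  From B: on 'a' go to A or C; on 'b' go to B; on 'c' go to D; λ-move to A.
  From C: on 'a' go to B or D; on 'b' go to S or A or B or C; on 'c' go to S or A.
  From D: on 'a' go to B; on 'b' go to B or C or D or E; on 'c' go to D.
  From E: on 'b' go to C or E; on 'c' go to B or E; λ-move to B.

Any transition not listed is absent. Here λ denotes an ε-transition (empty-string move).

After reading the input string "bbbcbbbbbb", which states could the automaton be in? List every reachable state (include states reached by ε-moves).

{S}

Start in {S}.
Read 'b': S→{S}; now {S}.
Read 'b': S→{S}; now {S}.
Read 'b': S→{S}; now {S}.
Read 'c': S→{S}; now {S}.
Read 'b': S→{S}; now {S}.
Read 'b': S→{S}; now {S}.
Read 'b': S→{S}; now {S}.
Read 'b': S→{S}; now {S}.
Read 'b': S→{S}; now {S}.
Read 'b': S→{S}; now {S}.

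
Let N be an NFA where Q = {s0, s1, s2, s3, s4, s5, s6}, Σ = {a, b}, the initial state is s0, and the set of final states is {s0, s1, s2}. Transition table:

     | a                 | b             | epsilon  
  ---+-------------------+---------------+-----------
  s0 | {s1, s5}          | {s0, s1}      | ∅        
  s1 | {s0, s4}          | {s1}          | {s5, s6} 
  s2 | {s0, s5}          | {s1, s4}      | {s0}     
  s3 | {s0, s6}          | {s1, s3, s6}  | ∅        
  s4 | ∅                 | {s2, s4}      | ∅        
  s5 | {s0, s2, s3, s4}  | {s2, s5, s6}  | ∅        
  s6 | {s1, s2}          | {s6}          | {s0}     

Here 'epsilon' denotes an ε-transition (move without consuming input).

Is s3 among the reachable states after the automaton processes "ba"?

Start in {s0}.
Read 'b': {s0} → {s0, s1, s5, s6}.
Read 'a': {s0, s1, s5, s6} → {s0, s1, s2, s3, s4, s5, s6}.
State s3 is in {s0, s1, s2, s3, s4, s5, s6}.

Yes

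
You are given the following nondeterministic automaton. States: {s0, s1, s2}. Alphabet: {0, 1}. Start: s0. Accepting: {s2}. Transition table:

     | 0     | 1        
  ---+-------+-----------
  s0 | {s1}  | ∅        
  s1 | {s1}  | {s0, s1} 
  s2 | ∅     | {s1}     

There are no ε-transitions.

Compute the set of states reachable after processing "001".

Start in {s0}.
Read '0': {s0} → {s1}.
Read '0': {s1} → {s1}.
Read '1': {s1} → {s0, s1}.

{s0, s1}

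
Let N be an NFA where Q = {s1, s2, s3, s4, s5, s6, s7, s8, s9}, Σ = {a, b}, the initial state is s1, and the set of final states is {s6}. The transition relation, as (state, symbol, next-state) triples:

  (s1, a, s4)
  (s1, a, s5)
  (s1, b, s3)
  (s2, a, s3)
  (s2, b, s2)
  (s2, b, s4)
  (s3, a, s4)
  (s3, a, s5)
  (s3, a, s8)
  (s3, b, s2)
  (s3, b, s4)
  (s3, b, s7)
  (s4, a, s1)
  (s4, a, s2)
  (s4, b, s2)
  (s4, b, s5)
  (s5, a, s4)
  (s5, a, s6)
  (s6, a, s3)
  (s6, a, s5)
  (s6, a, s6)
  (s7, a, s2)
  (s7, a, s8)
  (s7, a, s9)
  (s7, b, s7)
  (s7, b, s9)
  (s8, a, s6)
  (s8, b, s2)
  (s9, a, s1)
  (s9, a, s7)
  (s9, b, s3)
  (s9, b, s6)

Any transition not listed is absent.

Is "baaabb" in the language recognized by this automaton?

No

Start in {s1}.
Read 'b': {s1} → {s3}.
Read 'a': {s3} → {s4, s5, s8}.
Read 'a': {s4, s5, s8} → {s1, s2, s4, s6}.
Read 'a': {s1, s2, s4, s6} → {s1, s2, s3, s4, s5, s6}.
Read 'b': {s1, s2, s3, s4, s5, s6} → {s2, s3, s4, s5, s7}.
Read 'b': {s2, s3, s4, s5, s7} → {s2, s4, s5, s7, s9}.
The final set {s2, s4, s5, s7, s9} contains no accepting state.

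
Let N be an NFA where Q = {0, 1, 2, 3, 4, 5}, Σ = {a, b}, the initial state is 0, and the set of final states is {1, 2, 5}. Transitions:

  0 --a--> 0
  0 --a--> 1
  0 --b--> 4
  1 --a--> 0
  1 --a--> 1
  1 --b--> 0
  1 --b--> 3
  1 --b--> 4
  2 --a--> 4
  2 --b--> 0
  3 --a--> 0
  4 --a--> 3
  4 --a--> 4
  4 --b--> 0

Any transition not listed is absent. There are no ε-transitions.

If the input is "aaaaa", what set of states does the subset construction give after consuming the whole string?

{0, 1}

Start in {0}.
Read 'a': {0} → {0, 1}.
Read 'a': {0, 1} → {0, 1}.
Read 'a': {0, 1} → {0, 1}.
Read 'a': {0, 1} → {0, 1}.
Read 'a': {0, 1} → {0, 1}.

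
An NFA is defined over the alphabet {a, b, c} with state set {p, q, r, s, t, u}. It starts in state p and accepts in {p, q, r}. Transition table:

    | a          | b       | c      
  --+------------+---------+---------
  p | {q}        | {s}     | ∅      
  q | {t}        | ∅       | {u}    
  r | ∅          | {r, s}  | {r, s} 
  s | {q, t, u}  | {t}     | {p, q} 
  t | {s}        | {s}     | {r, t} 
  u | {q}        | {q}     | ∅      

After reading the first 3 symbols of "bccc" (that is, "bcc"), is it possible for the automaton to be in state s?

No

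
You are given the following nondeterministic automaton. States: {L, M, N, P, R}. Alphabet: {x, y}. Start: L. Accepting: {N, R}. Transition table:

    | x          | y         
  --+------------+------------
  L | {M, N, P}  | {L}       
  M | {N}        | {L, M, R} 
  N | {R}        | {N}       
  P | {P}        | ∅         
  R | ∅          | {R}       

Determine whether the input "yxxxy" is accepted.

Start in {L}.
Read 'y': L→{L}; now {L}.
Read 'x': L→{M, N, P}; now {M, N, P}.
Read 'x': M→{N}, N→{R}, P→{P}; now {N, P, R}.
Read 'x': N→{R}, P→{P}, R→∅; now {P, R}.
Read 'y': P→∅, R→{R}; now {R}.
The final set {R} contains the accepting state R.

Yes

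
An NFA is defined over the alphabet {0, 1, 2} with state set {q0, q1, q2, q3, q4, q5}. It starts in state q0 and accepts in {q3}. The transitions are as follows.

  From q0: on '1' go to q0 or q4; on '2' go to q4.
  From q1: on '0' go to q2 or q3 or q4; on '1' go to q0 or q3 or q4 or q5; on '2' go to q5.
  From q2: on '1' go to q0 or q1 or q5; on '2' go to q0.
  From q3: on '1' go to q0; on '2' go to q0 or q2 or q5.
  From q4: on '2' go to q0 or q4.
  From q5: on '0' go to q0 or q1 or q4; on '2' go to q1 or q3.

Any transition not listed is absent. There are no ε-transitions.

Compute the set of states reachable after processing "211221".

∅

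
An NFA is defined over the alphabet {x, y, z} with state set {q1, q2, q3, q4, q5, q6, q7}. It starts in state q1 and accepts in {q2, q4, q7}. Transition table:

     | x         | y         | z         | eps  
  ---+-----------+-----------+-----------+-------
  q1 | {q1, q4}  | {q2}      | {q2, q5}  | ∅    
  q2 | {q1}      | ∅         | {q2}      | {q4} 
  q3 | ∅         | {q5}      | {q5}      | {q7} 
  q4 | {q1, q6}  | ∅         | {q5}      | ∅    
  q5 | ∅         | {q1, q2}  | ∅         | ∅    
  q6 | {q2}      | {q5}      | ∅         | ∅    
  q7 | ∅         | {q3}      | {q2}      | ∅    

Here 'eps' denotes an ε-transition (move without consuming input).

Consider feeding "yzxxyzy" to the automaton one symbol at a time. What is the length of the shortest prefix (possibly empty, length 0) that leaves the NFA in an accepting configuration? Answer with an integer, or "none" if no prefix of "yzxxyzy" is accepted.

1

Start in {q1}.
Read 'y': {q1} → {q2, q4}.
None of the earlier sets intersect F, but {q2, q4} does.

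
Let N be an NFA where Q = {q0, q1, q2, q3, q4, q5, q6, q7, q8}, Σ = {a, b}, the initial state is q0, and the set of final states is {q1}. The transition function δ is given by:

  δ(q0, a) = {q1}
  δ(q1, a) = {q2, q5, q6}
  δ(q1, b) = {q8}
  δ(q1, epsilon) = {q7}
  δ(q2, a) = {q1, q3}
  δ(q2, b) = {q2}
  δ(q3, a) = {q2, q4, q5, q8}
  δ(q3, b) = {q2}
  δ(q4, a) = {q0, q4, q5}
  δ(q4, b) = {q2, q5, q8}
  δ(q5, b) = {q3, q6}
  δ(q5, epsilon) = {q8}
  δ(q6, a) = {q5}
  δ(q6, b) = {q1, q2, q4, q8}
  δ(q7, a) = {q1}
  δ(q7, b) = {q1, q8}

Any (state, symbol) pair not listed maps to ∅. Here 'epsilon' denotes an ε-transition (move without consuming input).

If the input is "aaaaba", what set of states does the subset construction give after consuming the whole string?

{q0, q1, q2, q3, q4, q5, q6, q7, q8}

Start in {q0}.
Read 'a': q0→{q1}; union {q1}; ε-closure = {q1, q7}.
Read 'a': q1→{q2, q5, q6}, q7→{q1}; union {q1, q2, q5, q6}; ε-closure = {q1, q2, q5, q6, q7, q8}.
Read 'a': q1→{q2, q5, q6}, q2→{q1, q3}, q5→∅, q6→{q5}, q7→{q1}, q8→∅; union {q1, q2, q3, q5, q6}; ε-closure = {q1, q2, q3, q5, q6, q7, q8}.
Read 'a': q1→{q2, q5, q6}, q2→{q1, q3}, q3→{q2, q4, q5, q8}, q5→∅, q6→{q5}, q7→{q1}, q8→∅; union {q1, q2, q3, q4, q5, q6, q8}; ε-closure = {q1, q2, q3, q4, q5, q6, q7, q8}.
Read 'b': q1→{q8}, q2→{q2}, q3→{q2}, q4→{q2, q5, q8}, q5→{q3, q6}, q6→{q1, q2, q4, q8}, q7→{q1, q8}, q8→∅; union {q1, q2, q3, q4, q5, q6, q8}; ε-closure = {q1, q2, q3, q4, q5, q6, q7, q8}.
Read 'a': q1→{q2, q5, q6}, q2→{q1, q3}, q3→{q2, q4, q5, q8}, q4→{q0, q4, q5}, q5→∅, q6→{q5}, q7→{q1}, q8→∅; union {q0, q1, q2, q3, q4, q5, q6, q8}; ε-closure = {q0, q1, q2, q3, q4, q5, q6, q7, q8}.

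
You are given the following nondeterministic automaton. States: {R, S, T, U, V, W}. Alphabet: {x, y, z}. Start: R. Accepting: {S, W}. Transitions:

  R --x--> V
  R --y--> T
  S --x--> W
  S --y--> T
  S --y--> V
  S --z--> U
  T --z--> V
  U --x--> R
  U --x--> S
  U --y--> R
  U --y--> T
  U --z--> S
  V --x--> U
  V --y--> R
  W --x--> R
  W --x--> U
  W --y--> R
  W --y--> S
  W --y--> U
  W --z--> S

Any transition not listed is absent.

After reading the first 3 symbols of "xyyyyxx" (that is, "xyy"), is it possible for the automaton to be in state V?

Start in {R}.
Read 'x': R→{V}; now {V}.
Read 'y': V→{R}; now {R}.
Read 'y': R→{T}; now {T}.
State V is not in {T}.

No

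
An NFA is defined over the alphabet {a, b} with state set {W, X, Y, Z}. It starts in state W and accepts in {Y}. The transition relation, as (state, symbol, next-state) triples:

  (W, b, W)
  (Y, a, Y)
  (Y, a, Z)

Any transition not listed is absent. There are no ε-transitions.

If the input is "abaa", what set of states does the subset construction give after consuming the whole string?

∅

Start in {W}.
Read 'a': W→∅; now ∅.
The set is empty and remains empty for the remaining 3 symbols.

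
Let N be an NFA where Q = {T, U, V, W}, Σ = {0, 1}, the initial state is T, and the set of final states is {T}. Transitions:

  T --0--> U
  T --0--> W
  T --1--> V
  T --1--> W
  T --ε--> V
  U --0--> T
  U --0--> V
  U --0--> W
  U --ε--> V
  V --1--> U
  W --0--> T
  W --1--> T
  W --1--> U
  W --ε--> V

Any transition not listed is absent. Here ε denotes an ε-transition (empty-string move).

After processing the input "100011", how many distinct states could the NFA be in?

Start: ε-closure({T}) = {T, V}.
Read '1': {T, V} → {U, V, W}.
Read '0': {U, V, W} → {T, V, W}.
Read '0': {T, V, W} → {T, U, V, W}.
Read '0': {T, U, V, W} → {T, U, V, W}.
Read '1': {T, U, V, W} → {T, U, V, W}.
Read '1': {T, U, V, W} → {T, U, V, W}.
That set has 4 states.

4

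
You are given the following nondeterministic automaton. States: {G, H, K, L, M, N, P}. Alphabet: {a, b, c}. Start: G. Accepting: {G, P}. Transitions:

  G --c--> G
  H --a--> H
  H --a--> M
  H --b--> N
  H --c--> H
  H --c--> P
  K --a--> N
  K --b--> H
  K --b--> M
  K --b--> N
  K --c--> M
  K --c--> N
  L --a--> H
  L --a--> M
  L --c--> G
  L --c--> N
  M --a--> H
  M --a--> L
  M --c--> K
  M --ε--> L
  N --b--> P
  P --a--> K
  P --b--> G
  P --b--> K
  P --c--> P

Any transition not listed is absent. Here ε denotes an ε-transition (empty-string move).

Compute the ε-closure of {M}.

{L, M}

Begin with {M}.
ε-move M → L; add L.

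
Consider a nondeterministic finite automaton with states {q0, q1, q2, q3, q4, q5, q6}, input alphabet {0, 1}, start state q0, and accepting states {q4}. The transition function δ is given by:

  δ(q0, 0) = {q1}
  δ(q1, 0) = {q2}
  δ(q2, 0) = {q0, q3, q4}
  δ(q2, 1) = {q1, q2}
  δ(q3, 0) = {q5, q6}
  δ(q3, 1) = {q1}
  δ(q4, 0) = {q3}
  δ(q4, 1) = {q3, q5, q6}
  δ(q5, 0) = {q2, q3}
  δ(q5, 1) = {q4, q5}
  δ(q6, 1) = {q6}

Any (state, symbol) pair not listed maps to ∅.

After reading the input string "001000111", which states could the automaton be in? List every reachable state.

{q1, q2, q3, q4, q5, q6}

Start in {q0}.
Read '0': {q0} → {q1}.
Read '0': {q1} → {q2}.
Read '1': {q2} → {q1, q2}.
Read '0': {q1, q2} → {q0, q2, q3, q4}.
Read '0': {q0, q2, q3, q4} → {q0, q1, q3, q4, q5, q6}.
Read '0': {q0, q1, q3, q4, q5, q6} → {q1, q2, q3, q5, q6}.
Read '1': {q1, q2, q3, q5, q6} → {q1, q2, q4, q5, q6}.
Read '1': {q1, q2, q4, q5, q6} → {q1, q2, q3, q4, q5, q6}.
Read '1': {q1, q2, q3, q4, q5, q6} → {q1, q2, q3, q4, q5, q6}.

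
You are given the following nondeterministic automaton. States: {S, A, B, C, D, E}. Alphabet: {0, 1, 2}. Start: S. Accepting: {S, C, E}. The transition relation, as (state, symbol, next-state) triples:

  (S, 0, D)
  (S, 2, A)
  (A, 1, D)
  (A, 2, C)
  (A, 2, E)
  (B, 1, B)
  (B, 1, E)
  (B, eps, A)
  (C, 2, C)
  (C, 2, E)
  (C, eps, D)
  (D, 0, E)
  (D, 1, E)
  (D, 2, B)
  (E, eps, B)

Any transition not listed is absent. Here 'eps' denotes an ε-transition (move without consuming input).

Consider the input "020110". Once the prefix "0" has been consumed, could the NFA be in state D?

Yes

Start in {S}.
Read '0': S→{D}; now {D}.
State D is in {D}.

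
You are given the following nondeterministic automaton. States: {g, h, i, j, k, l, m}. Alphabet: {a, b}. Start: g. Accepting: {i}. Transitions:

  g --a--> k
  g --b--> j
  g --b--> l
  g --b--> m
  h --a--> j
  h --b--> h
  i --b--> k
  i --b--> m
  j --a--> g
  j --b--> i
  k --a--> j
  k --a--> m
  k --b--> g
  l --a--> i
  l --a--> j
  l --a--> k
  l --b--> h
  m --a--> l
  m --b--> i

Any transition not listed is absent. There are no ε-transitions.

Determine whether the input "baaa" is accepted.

No

Start in {g}.
Read 'b': {g} → {j, l, m}.
Read 'a': {j, l, m} → {g, i, j, k, l}.
Read 'a': {g, i, j, k, l} → {g, i, j, k, m}.
Read 'a': {g, i, j, k, m} → {g, j, k, l, m}.
The final set {g, j, k, l, m} contains no accepting state.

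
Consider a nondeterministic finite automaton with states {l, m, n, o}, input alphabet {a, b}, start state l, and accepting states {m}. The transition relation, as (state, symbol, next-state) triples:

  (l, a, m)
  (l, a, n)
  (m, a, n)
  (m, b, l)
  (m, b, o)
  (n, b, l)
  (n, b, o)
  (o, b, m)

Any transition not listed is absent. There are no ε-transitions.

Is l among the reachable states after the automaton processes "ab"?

Yes

Start in {l}.
Read 'a': {l} → {m, n}.
Read 'b': {m, n} → {l, o}.
State l is in {l, o}.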